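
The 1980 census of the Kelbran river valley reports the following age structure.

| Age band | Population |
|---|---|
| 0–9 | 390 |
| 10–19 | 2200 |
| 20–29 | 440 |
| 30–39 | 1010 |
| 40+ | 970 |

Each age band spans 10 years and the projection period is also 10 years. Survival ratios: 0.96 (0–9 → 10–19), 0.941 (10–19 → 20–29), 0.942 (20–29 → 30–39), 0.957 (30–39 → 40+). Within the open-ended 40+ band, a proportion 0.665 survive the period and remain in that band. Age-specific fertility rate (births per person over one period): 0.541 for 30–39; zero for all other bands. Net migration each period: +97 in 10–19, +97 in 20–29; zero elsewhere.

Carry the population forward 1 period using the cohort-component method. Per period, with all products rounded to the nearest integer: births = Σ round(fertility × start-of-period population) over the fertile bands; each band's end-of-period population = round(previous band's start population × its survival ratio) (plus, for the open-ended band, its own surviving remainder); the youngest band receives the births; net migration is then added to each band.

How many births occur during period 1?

(Groups numbered youngest = 1 to oldest = 5.)
Period 1.
Births: 1010 × 0.541 = 546
Group 2: 390 × 0.96 = 374
Group 3: 2200 × 0.941 = 2070
Group 4: 440 × 0.942 = 414
Group 5: 1010 × 0.957 + 970 × 0.665 = 967 + 645 = 1612
Net migration: Group 2 + 97 → 471; Group 3 + 97 → 2167
End of period: [546, 471, 2167, 414, 1612]

546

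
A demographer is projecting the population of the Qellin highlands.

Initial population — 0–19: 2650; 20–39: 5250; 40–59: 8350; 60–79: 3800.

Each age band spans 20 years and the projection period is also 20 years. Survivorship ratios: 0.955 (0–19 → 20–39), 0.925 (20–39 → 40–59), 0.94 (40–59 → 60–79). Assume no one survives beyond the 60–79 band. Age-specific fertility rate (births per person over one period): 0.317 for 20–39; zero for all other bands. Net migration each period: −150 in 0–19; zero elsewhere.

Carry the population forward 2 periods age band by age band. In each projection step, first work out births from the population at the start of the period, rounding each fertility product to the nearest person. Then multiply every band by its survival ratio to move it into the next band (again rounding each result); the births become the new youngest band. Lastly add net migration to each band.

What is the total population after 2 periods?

9004

Let group 1 be 0–19 through group 4 = 60–79.
After projecting period 1:
Births: 5250 × 0.317 = 1664
Group 2: 2650 × 0.955 = 2531
Group 3: 5250 × 0.925 = 4856
Group 4: 8350 × 0.94 = 7849
Net migration: Group 1 − 150 → 1514
→ [1514, 2531, 4856, 7849]
After projecting period 2:
Births: 2531 × 0.317 = 802
Group 2: 1514 × 0.955 = 1446
Group 3: 2531 × 0.925 = 2341
Group 4: 4856 × 0.94 = 4565
Net migration: Group 1 − 150 → 652
→ [652, 1446, 2341, 4565]
Total after period 2: 652 + 1446 + 2341 + 4565 = 9004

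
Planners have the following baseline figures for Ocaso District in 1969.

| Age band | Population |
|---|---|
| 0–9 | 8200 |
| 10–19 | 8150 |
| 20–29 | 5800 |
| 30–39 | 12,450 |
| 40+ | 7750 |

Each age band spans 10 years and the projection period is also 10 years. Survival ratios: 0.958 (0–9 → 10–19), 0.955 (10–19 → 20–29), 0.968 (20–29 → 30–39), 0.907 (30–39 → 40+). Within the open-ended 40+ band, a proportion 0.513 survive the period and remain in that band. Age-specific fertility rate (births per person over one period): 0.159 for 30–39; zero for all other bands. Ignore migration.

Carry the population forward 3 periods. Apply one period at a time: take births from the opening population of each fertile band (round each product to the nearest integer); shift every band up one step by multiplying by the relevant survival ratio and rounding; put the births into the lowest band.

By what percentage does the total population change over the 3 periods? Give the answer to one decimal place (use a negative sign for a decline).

— Period 1 —
Births: 12450 × 0.159 = 1980
10–19: 8200 × 0.958 = 7856
20–29: 8150 × 0.955 = 7783
30–39: 5800 × 0.968 = 5614
40+: 12450 × 0.907 + 7750 × 0.513 = 11292 + 3976 = 15268
→ [1980, 7856, 7783, 5614, 15268]
— Period 2 —
Births: 5614 × 0.159 = 893
10–19: 1980 × 0.958 = 1897
20–29: 7856 × 0.955 = 7502
30–39: 7783 × 0.968 = 7534
40+: 5614 × 0.907 + 15268 × 0.513 = 5092 + 7832 = 12924
→ [893, 1897, 7502, 7534, 12924]
— Period 3 —
Births: 7534 × 0.159 = 1198
10–19: 893 × 0.958 = 855
20–29: 1897 × 0.955 = 1812
30–39: 7502 × 0.968 = 7262
40+: 7534 × 0.907 + 12924 × 0.513 = 6833 + 6630 = 13463
→ [1198, 855, 1812, 7262, 13463]
Total: 42350 → 24590; change = -17760; percentage change = -41.9%

-41.9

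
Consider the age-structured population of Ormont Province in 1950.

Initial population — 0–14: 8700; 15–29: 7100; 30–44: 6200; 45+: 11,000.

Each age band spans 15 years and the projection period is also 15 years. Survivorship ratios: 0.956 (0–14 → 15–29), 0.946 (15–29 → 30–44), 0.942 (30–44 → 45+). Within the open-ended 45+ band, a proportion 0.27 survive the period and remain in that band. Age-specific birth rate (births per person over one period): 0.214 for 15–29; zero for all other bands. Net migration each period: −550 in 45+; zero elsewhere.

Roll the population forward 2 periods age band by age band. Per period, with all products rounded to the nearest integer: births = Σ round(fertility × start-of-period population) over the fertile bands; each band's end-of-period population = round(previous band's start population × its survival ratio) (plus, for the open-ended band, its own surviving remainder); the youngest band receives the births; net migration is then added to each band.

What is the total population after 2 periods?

After projecting period 1:
Births: 7100 × 0.214 = 1519
15–29: 8700 × 0.956 = 8317
30–44: 7100 × 0.946 = 6717
45+: 6200 × 0.942 + 11000 × 0.27 = 5840 + 2970 = 8810
Net migration: 45+ − 550 → 8260
Population now: 0–14=1519, 15–29=8317, 30–44=6717, 45+=8260
After projecting period 2:
Births: 8317 × 0.214 = 1780
15–29: 1519 × 0.956 = 1452
30–44: 8317 × 0.946 = 7868
45+: 6717 × 0.942 + 8260 × 0.27 = 6327 + 2230 = 8557
Net migration: 45+ − 550 → 8007
Population now: 0–14=1780, 15–29=1452, 30–44=7868, 45+=8007
Total after period 2: 1780 + 1452 + 7868 + 8007 = 19107

19107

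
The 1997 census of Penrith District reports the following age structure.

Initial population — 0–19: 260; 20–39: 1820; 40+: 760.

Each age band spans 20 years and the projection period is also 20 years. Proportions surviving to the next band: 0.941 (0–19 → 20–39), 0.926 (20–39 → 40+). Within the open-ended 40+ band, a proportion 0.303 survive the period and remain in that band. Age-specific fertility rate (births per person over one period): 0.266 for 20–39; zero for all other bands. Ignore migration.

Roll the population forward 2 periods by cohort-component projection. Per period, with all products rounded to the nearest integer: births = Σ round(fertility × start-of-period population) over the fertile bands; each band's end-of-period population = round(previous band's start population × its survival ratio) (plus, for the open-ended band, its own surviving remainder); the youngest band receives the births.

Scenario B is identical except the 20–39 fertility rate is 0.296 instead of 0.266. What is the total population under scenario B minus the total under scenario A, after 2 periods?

Let band 1 be 0–19 through band 3 = 40+.
Period 1:
Births: 1820 × 0.266 = 484
Band 2: 260 × 0.941 = 245
Band 3: 1820 × 0.926 + 760 × 0.303 = 1685 + 230 = 1915
Population now: 0–19=484, 20–39=245, 40+=1915
Period 2:
Births: 245 × 0.266 = 65
Band 2: 484 × 0.941 = 455
Band 3: 245 × 0.926 + 1915 × 0.303 = 227 + 580 = 807
Population now: 0–19=65, 20–39=455, 40+=807
Scenario A total after 2 periods: 1327
Scenario B projection —
Period 1:
Births: 1820 × 0.296 = 539
Band 2: 260 × 0.941 = 245
Band 3: 1820 × 0.926 + 760 × 0.303 = 1685 + 230 = 1915
Population now: 0–19=539, 20–39=245, 40+=1915
Period 2:
Births: 245 × 0.296 = 73
Band 2: 539 × 0.941 = 507
Band 3: 245 × 0.926 + 1915 × 0.303 = 227 + 580 = 807
Population now: 0–19=73, 20–39=507, 40+=807
Scenario B total after 2 periods: 1387
Difference B − A = 1387 − 1327 = 60

60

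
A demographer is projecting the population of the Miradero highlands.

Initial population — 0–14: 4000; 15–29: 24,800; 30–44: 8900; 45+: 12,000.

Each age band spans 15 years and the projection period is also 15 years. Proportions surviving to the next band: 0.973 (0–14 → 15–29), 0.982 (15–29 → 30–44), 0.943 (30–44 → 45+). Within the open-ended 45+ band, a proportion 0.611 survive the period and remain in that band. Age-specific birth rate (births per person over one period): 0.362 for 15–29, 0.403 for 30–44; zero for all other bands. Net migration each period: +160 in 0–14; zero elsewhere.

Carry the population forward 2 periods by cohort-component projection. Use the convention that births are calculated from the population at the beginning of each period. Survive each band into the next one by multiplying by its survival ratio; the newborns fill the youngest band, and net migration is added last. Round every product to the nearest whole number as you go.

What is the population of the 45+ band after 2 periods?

32574

Period 1:
Births: 24800 * 0.362 = 8978  |  8900 * 0.403 = 3587 ⇒ total 12565
15–29: 4000 * 0.973 = 3892
30–44: 24800 * 0.982 = 24354
45+: 8900 * 0.943 + 12000 * 0.611 = 8393 + 7332 = 15725
Net migration: 0–14 + 160 → 12725
Giving 12725 / 3892 / 24354 / 15725.
Period 2:
Births: 3892 * 0.362 = 1409  |  24354 * 0.403 = 9815 ⇒ total 11224
15–29: 12725 * 0.973 = 12381
30–44: 3892 * 0.982 = 3822
45+: 24354 * 0.943 + 15725 * 0.611 = 22966 + 9608 = 32574
Net migration: 0–14 + 160 → 11384
Giving 11384 / 12381 / 3822 / 32574.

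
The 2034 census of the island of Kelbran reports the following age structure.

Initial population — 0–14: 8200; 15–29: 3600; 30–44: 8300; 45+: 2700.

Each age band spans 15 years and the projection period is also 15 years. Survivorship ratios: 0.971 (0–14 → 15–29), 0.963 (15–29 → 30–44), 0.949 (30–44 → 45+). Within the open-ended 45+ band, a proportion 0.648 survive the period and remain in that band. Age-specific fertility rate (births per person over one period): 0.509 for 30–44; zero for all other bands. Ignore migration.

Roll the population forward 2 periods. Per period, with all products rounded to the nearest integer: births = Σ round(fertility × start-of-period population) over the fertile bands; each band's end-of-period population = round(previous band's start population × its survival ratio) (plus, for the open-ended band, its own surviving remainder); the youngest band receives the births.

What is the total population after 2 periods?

Call the bands 1 to 4, youngest first.
After projecting period 1:
Births: 8300 * 0.509 = 4225
Band 2: 8200 * 0.971 = 7962
Band 3: 3600 * 0.963 = 3467
Band 4: 8300 * 0.949 + 2700 * 0.648 = 7877 + 1750 = 9627
→ [4225, 7962, 3467, 9627]
After projecting period 2:
Births: 3467 * 0.509 = 1765
Band 2: 4225 * 0.971 = 4102
Band 3: 7962 * 0.963 = 7667
Band 4: 3467 * 0.949 + 9627 * 0.648 = 3290 + 6238 = 9528
→ [1765, 4102, 7667, 9528]
Total after period 2: 1765 + 4102 + 7667 + 9528 = 23062

23062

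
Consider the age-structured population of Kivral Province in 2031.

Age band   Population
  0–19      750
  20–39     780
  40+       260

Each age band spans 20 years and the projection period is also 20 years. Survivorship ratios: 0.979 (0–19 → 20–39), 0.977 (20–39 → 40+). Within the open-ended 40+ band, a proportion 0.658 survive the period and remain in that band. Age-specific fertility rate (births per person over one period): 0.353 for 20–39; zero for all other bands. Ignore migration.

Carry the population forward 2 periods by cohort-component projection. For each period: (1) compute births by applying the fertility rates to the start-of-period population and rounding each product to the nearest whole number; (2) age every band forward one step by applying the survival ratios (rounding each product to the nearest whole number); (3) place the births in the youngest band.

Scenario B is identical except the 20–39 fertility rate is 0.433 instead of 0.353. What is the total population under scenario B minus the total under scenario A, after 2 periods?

Period 1:
Births: 780 * 0.353 = 275
20–39: 750 * 0.979 = 734
40+: 780 * 0.977 + 260 * 0.658 = 762 + 171 = 933
End of period: [275, 734, 933]
Period 2:
Births: 734 * 0.353 = 259
20–39: 275 * 0.979 = 269
40+: 734 * 0.977 + 933 * 0.658 = 717 + 614 = 1331
End of period: [259, 269, 1331]
Scenario A total after 2 periods: 1859
Scenario B projection —
Period 1:
Births: 780 * 0.433 = 338
20–39: 750 * 0.979 = 734
40+: 780 * 0.977 + 260 * 0.658 = 762 + 171 = 933
End of period: [338, 734, 933]
Period 2:
Births: 734 * 0.433 = 318
20–39: 338 * 0.979 = 331
40+: 734 * 0.977 + 933 * 0.658 = 717 + 614 = 1331
End of period: [318, 331, 1331]
Scenario B total after 2 periods: 1980
Difference B − A = 1980 − 1859 = 121

121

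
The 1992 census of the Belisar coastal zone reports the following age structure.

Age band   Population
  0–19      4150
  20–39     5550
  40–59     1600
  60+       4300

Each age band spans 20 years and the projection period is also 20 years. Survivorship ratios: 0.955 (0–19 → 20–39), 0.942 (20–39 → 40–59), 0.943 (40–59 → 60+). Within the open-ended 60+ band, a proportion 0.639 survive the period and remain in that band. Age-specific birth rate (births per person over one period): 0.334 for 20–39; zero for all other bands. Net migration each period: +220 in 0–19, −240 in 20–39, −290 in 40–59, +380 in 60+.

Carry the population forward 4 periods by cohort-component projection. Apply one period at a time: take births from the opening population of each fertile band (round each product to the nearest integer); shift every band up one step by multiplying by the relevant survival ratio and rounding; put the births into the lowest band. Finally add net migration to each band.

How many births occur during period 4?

Let group 1 be 0–19 through group 4 = 60+.
— Period 1 —
Births: 5550 × 0.334 = 1854
Group 2: 4150 × 0.955 = 3963
Group 3: 5550 × 0.942 = 5228
Group 4: 1600 × 0.943 + 4300 × 0.639 = 1509 + 2748 = 4257
Net migration: Group 1 + 220 → 2074; Group 2 − 240 → 3723; Group 3 − 290 → 4938; Group 4 + 380 → 4637
→ [2074, 3723, 4938, 4637]
— Period 2 —
Births: 3723 × 0.334 = 1243
Group 2: 2074 × 0.955 = 1981
Group 3: 3723 × 0.942 = 3507
Group 4: 4938 × 0.943 + 4637 × 0.639 = 4657 + 2963 = 7620
Net migration: Group 1 + 220 → 1463; Group 2 − 240 → 1741; Group 3 − 290 → 3217; Group 4 + 380 → 8000
→ [1463, 1741, 3217, 8000]
— Period 3 —
Births: 1741 × 0.334 = 581
Group 2: 1463 × 0.955 = 1397
Group 3: 1741 × 0.942 = 1640
Group 4: 3217 × 0.943 + 8000 × 0.639 = 3034 + 5112 = 8146
Net migration: Group 1 + 220 → 801; Group 2 − 240 → 1157; Group 3 − 290 → 1350; Group 4 + 380 → 8526
→ [801, 1157, 1350, 8526]
— Period 4 —
Births: 1157 × 0.334 = 386
Group 2: 801 × 0.955 = 765
Group 3: 1157 × 0.942 = 1090
Group 4: 1350 × 0.943 + 8526 × 0.639 = 1273 + 5448 = 6721
Net migration: Group 1 + 220 → 606; Group 2 − 240 → 525; Group 3 − 290 → 800; Group 4 + 380 → 7101
→ [606, 525, 800, 7101]

386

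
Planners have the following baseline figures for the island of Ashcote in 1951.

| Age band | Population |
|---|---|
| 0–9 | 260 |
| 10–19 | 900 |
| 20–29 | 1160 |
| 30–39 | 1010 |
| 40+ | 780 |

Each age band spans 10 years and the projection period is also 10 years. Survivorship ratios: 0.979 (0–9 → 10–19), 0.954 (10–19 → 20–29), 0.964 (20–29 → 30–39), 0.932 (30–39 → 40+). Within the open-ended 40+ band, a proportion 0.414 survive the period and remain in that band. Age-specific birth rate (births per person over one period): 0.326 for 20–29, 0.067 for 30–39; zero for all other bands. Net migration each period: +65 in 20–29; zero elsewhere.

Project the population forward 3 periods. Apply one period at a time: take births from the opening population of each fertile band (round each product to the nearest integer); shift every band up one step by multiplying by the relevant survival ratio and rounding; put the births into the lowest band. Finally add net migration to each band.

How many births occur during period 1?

Let band 1 be 0–9 through band 5 = 40+.
Period 1:
Births: 1160 * 0.326 = 378, 1010 * 0.067 = 68 ⇒ total 446
Band 2: 260 * 0.979 = 255
Band 3: 900 * 0.954 = 859
Band 4: 1160 * 0.964 = 1118
Band 5: 1010 * 0.932 + 780 * 0.414 = 941 + 323 = 1264
Net migration: Band 3 + 65 → 924
Population now: 0–9=446, 10–19=255, 20–29=924, 30–39=1118, 40+=1264

446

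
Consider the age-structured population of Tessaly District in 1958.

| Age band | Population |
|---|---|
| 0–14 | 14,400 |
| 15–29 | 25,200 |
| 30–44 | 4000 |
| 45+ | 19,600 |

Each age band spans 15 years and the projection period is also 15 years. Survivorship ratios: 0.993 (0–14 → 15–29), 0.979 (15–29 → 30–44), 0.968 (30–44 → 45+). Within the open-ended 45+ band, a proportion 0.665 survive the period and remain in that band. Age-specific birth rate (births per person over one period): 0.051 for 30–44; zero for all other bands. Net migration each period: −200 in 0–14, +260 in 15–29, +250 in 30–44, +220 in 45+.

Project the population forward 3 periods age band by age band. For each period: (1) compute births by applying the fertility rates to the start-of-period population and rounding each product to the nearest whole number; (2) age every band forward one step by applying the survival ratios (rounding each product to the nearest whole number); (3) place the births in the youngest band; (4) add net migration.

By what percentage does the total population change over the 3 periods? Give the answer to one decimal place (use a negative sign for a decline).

-36.1

Numbering the bands 1..4 from youngest to oldest:
— Period 1 —
Births: 4000 × 0.051 = 204
Band 2: 14400 × 0.993 = 14299
Band 3: 25200 × 0.979 = 24671
Band 4: 4000 × 0.968 + 19600 × 0.665 = 3872 + 13034 = 16906
Net migration: Band 1 − 200 → 4; Band 2 + 260 → 14559; Band 3 + 250 → 24921; Band 4 + 220 → 17126
Giving 4 / 14559 / 24921 / 17126.
— Period 2 —
Births: 24921 × 0.051 = 1271
Band 2: 4 × 0.993 = 4
Band 3: 14559 × 0.979 = 14253
Band 4: 24921 × 0.968 + 17126 × 0.665 = 24124 + 11389 = 35513
Net migration: Band 1 − 200 → 1071; Band 2 + 260 → 264; Band 3 + 250 → 14503; Band 4 + 220 → 35733
Giving 1071 / 264 / 14503 / 35733.
— Period 3 —
Births: 14503 × 0.051 = 740
Band 2: 1071 × 0.993 = 1064
Band 3: 264 × 0.979 = 258
Band 4: 14503 × 0.968 + 35733 × 0.665 = 14039 + 23762 = 37801
Net migration: Band 1 − 200 → 540; Band 2 + 260 → 1324; Band 3 + 250 → 508; Band 4 + 220 → 38021
Giving 540 / 1324 / 508 / 38021.
Total: 63200 → 40393; change = -22807; percentage change = -36.1%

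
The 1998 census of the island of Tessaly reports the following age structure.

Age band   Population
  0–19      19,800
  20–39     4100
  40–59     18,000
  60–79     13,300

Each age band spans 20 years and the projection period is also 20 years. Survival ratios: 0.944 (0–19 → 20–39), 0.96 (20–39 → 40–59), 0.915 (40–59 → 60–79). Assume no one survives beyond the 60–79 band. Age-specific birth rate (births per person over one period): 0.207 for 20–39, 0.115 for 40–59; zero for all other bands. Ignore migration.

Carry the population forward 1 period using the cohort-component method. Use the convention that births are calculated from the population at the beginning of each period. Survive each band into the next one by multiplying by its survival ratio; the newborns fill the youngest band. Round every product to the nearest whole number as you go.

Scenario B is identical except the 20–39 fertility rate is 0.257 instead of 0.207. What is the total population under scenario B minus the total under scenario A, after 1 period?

205

Call the bands 1 to 4, youngest first.
— Period 1 —
Births: 4100 × 0.207 = 849 ; 18000 × 0.115 = 2070 ⇒ total 2919
Band 2: 19800 × 0.944 = 18691
Band 3: 4100 × 0.96 = 3936
Band 4: 18000 × 0.915 = 16470
End of period: [2919, 18691, 3936, 16470]
Scenario A total after 1 period: 42016
Scenario B projection —
— Period 1 —
Births: 4100 × 0.257 = 1054 ; 18000 × 0.115 = 2070 ⇒ total 3124
Band 2: 19800 × 0.944 = 18691
Band 3: 4100 × 0.96 = 3936
Band 4: 18000 × 0.915 = 16470
End of period: [3124, 18691, 3936, 16470]
Scenario B total after 1 period: 42221
Difference B − A = 42221 − 42016 = 205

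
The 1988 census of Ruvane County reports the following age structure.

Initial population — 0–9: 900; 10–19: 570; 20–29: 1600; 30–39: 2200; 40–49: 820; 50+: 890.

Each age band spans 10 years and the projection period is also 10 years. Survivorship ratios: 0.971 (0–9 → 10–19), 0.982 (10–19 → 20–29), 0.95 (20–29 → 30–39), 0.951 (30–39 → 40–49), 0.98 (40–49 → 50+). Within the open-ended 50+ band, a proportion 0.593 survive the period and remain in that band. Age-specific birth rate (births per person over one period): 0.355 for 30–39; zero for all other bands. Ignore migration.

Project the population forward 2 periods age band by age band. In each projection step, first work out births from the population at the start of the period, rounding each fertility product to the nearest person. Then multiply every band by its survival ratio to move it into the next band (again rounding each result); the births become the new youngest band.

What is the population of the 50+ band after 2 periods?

2840

(Bands numbered youngest = 1 to oldest = 6.)
Period 1:
Births: 2200 × 0.355 = 781
Band 2: 900 × 0.971 = 874
Band 3: 570 × 0.982 = 560
Band 4: 1600 × 0.95 = 1520
Band 5: 2200 × 0.951 = 2092
Band 6: 820 × 0.98 + 890 × 0.593 = 804 + 528 = 1332
→ [781, 874, 560, 1520, 2092, 1332]
Period 2:
Births: 1520 × 0.355 = 540
Band 2: 781 × 0.971 = 758
Band 3: 874 × 0.982 = 858
Band 4: 560 × 0.95 = 532
Band 5: 1520 × 0.951 = 1446
Band 6: 2092 × 0.98 + 1332 × 0.593 = 2050 + 790 = 2840
→ [540, 758, 858, 532, 1446, 2840]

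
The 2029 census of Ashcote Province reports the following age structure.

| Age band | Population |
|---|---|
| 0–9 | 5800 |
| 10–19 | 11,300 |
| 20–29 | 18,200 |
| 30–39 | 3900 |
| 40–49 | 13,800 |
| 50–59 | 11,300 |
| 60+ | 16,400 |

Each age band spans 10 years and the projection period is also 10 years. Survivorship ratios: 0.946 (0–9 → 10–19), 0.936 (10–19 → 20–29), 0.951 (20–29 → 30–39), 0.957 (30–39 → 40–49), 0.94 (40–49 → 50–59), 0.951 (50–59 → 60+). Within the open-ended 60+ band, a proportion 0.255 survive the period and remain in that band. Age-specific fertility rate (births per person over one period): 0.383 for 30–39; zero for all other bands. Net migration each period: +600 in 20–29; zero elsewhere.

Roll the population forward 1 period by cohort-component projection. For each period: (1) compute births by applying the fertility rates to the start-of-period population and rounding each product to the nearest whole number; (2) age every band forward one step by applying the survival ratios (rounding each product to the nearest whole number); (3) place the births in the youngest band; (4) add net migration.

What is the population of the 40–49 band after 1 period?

Let band 1 be 0–9 through band 7 = 60+.
— Period 1 —
Births: 3900 × 0.383 = 1494
Band 2: 5800 × 0.946 = 5487
Band 3: 11300 × 0.936 = 10577
Band 4: 18200 × 0.951 = 17308
Band 5: 3900 × 0.957 = 3732
Band 6: 13800 × 0.94 = 12972
Band 7: 11300 × 0.951 + 16400 × 0.255 = 10746 + 4182 = 14928
Net migration: Band 3 + 600 → 11177
Population now: 0–9=1494, 10–19=5487, 20–29=11177, 30–39=17308, 40–49=3732, 50–59=12972, 60+=14928

3732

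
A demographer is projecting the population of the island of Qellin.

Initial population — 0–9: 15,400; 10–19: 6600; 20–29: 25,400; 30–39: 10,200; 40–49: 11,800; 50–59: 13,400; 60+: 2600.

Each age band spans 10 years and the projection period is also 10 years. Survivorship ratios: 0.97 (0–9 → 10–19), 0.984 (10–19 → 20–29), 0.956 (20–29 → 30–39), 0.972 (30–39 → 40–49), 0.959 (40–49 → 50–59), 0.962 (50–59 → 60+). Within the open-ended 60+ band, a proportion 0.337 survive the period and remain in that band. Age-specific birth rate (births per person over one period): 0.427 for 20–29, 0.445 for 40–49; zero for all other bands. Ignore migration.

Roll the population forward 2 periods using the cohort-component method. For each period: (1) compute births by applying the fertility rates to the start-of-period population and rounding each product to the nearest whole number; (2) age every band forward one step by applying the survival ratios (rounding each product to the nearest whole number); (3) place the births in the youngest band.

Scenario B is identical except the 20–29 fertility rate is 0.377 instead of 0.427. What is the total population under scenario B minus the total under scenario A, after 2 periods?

-1557

After projecting period 1:
Births: 25400 × 0.427 = 10846  |  11800 × 0.445 = 5251 ⇒ total 16097
10–19: 15400 × 0.97 = 14938
20–29: 6600 × 0.984 = 6494
30–39: 25400 × 0.956 = 24282
40–49: 10200 × 0.972 = 9914
50–59: 11800 × 0.959 = 11316
60+: 13400 × 0.962 + 2600 × 0.337 = 12891 + 876 = 13767
Giving 16097 / 14938 / 6494 / 24282 / 9914 / 11316 / 13767.
After projecting period 2:
Births: 6494 × 0.427 = 2773  |  9914 × 0.445 = 4412 ⇒ total 7185
10–19: 16097 × 0.97 = 15614
20–29: 14938 × 0.984 = 14699
30–39: 6494 × 0.956 = 6208
40–49: 24282 × 0.972 = 23602
50–59: 9914 × 0.959 = 9508
60+: 11316 × 0.962 + 13767 × 0.337 = 10886 + 4639 = 15525
Giving 7185 / 15614 / 14699 / 6208 / 23602 / 9508 / 15525.
Scenario A total after 2 periods: 92341
Scenario B projection —
After projecting period 1:
Births: 25400 × 0.377 = 9576  |  11800 × 0.445 = 5251 ⇒ total 14827
10–19: 15400 × 0.97 = 14938
20–29: 6600 × 0.984 = 6494
30–39: 25400 × 0.956 = 24282
40–49: 10200 × 0.972 = 9914
50–59: 11800 × 0.959 = 11316
60+: 13400 × 0.962 + 2600 × 0.337 = 12891 + 876 = 13767
Giving 14827 / 14938 / 6494 / 24282 / 9914 / 11316 / 13767.
After projecting period 2:
Births: 6494 × 0.377 = 2448  |  9914 × 0.445 = 4412 ⇒ total 6860
10–19: 14827 × 0.97 = 14382
20–29: 14938 × 0.984 = 14699
30–39: 6494 × 0.956 = 6208
40–49: 24282 × 0.972 = 23602
50–59: 9914 × 0.959 = 9508
60+: 11316 × 0.962 + 13767 × 0.337 = 10886 + 4639 = 15525
Giving 6860 / 14382 / 14699 / 6208 / 23602 / 9508 / 15525.
Scenario B total after 2 periods: 90784
Difference B − A = 90784 − 92341 = -1557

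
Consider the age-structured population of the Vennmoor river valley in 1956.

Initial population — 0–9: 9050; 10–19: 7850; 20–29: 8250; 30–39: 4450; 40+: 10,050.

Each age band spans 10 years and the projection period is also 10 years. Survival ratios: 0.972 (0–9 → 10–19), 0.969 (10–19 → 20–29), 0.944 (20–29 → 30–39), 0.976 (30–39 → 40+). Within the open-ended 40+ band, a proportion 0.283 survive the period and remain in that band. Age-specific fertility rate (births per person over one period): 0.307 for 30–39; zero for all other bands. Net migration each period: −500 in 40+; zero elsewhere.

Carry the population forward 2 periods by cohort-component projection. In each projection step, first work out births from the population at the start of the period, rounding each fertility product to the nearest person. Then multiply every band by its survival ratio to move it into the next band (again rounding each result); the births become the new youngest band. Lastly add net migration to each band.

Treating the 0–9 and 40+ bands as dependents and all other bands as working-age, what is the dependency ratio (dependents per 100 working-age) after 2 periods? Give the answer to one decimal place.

(Groups numbered youngest = 1 to oldest = 5.)
Period 1:
Births: 4450 × 0.307 = 1366
Group 2: 9050 × 0.972 = 8797
Group 3: 7850 × 0.969 = 7607
Group 4: 8250 × 0.944 = 7788
Group 5: 4450 × 0.976 + 10050 × 0.283 = 4343 + 2844 = 7187
Net migration: Group 5 − 500 → 6687
Population now: 0–9=1366, 10–19=8797, 20–29=7607, 30–39=7788, 40+=6687
Period 2:
Births: 7788 × 0.307 = 2391
Group 2: 1366 × 0.972 = 1328
Group 3: 8797 × 0.969 = 8524
Group 4: 7607 × 0.944 = 7181
Group 5: 7788 × 0.976 + 6687 × 0.283 = 7601 + 1892 = 9493
Net migration: Group 5 − 500 → 8993
Population now: 0–9=2391, 10–19=1328, 20–29=8524, 30–39=7181, 40+=8993
Dependents (band 0–9 + band 40+) = 2391 + 8993 = 11384; working-age = 17033; ratio = 11384/17033 × 100 = 66.8

66.8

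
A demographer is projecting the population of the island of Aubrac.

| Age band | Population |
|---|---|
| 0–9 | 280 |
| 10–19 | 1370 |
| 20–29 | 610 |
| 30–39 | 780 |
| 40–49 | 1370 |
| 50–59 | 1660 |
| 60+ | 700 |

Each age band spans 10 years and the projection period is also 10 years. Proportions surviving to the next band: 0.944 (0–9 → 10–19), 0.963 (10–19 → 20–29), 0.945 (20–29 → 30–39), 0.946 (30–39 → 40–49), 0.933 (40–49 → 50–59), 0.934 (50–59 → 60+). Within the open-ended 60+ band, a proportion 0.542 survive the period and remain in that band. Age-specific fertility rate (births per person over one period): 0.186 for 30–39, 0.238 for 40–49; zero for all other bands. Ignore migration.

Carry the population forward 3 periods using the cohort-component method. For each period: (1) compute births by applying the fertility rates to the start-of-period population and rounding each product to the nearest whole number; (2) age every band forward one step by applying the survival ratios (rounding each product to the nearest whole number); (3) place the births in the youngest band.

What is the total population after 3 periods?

4843

Let group 1 be 0–9 through group 7 = 60+.
— Period 1 —
Births: 780 × 0.186 = 145  |  1370 × 0.238 = 326 → 471
Group 2: 280 × 0.944 = 264
Group 3: 1370 × 0.963 = 1319
Group 4: 610 × 0.945 = 576
Group 5: 780 × 0.946 = 738
Group 6: 1370 × 0.933 = 1278
Group 7: 1660 × 0.934 + 700 × 0.542 = 1550 + 379 = 1929
Population now: 0–9=471, 10–19=264, 20–29=1319, 30–39=576, 40–49=738, 50–59=1278, 60+=1929
— Period 2 —
Births: 576 × 0.186 = 107  |  738 × 0.238 = 176 → 283
Group 2: 471 × 0.944 = 445
Group 3: 264 × 0.963 = 254
Group 4: 1319 × 0.945 = 1246
Group 5: 576 × 0.946 = 545
Group 6: 738 × 0.933 = 689
Group 7: 1278 × 0.934 + 1929 × 0.542 = 1194 + 1046 = 2240
Population now: 0–9=283, 10–19=445, 20–29=254, 30–39=1246, 40–49=545, 50–59=689, 60+=2240
— Period 3 —
Births: 1246 × 0.186 = 232  |  545 × 0.238 = 130 → 362
Group 2: 283 × 0.944 = 267
Group 3: 445 × 0.963 = 429
Group 4: 254 × 0.945 = 240
Group 5: 1246 × 0.946 = 1179
Group 6: 545 × 0.933 = 508
Group 7: 689 × 0.934 + 2240 × 0.542 = 644 + 1214 = 1858
Population now: 0–9=362, 10–19=267, 20–29=429, 30–39=240, 40–49=1179, 50–59=508, 60+=1858
Total after period 3: 362 + 267 + 429 + 240 + 1179 + 508 + 1858 = 4843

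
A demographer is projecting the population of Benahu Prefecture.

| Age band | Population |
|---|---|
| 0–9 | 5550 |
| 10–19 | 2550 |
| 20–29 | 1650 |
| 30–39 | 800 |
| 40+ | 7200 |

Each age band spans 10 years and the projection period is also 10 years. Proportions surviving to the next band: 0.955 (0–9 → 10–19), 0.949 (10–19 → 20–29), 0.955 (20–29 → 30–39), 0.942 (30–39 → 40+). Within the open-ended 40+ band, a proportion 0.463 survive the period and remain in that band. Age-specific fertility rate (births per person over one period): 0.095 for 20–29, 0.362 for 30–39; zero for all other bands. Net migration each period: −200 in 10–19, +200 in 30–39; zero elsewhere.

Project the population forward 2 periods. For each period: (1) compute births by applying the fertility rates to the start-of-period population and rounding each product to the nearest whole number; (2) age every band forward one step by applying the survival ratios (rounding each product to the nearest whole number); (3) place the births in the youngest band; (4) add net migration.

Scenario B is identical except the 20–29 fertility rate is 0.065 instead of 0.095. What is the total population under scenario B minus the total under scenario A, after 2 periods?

-121

Call the bands 1 to 5, youngest first.
[period 1]
Births: 1650 * 0.095 = 157, 800 * 0.362 = 290 → total 447
Band 2: 5550 * 0.955 = 5300
Band 3: 2550 * 0.949 = 2420
Band 4: 1650 * 0.955 = 1576
Band 5: 800 * 0.942 + 7200 * 0.463 = 754 + 3334 = 4088
Net migration: Band 2 − 200 → 5100; Band 4 + 200 → 1776
Population now: 0–9=447, 10–19=5100, 20–29=2420, 30–39=1776, 40+=4088
[period 2]
Births: 2420 * 0.095 = 230, 1776 * 0.362 = 643 → total 873
Band 2: 447 * 0.955 = 427
Band 3: 5100 * 0.949 = 4840
Band 4: 2420 * 0.955 = 2311
Band 5: 1776 * 0.942 + 4088 * 0.463 = 1673 + 1893 = 3566
Net migration: Band 2 − 200 → 227; Band 4 + 200 → 2511
Population now: 0–9=873, 10–19=227, 20–29=4840, 30–39=2511, 40+=3566
Scenario A total after 2 periods: 12017
Scenario B projection —
[period 1]
Births: 1650 * 0.065 = 107, 800 * 0.362 = 290 → total 397
Band 2: 5550 * 0.955 = 5300
Band 3: 2550 * 0.949 = 2420
Band 4: 1650 * 0.955 = 1576
Band 5: 800 * 0.942 + 7200 * 0.463 = 754 + 3334 = 4088
Net migration: Band 2 − 200 → 5100; Band 4 + 200 → 1776
Population now: 0–9=397, 10–19=5100, 20–29=2420, 30–39=1776, 40+=4088
[period 2]
Births: 2420 * 0.065 = 157, 1776 * 0.362 = 643 → total 800
Band 2: 397 * 0.955 = 379
Band 3: 5100 * 0.949 = 4840
Band 4: 2420 * 0.955 = 2311
Band 5: 1776 * 0.942 + 4088 * 0.463 = 1673 + 1893 = 3566
Net migration: Band 2 − 200 → 179; Band 4 + 200 → 2511
Population now: 0–9=800, 10–19=179, 20–29=4840, 30–39=2511, 40+=3566
Scenario B total after 2 periods: 11896
Difference B − A = 11896 − 12017 = -121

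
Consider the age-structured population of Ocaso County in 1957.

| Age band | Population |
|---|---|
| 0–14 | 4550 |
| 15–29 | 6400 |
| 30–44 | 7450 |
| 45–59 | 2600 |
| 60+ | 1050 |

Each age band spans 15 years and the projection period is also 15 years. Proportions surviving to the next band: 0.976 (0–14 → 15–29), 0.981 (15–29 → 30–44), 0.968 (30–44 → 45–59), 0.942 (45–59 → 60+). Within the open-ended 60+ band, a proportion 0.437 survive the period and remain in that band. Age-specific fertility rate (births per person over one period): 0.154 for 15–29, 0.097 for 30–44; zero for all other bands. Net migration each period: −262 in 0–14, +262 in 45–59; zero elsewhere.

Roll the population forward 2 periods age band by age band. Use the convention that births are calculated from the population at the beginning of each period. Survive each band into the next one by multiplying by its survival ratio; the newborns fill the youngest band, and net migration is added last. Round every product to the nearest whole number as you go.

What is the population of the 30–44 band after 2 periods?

Call the bands 1 to 5, youngest first.
— Period 1 —
Births: 6400 * 0.154 = 986  |  7450 * 0.097 = 723 → 1709
Band 2: 4550 * 0.976 = 4441
Band 3: 6400 * 0.981 = 6278
Band 4: 7450 * 0.968 = 7212
Band 5: 2600 * 0.942 + 1050 * 0.437 = 2449 + 459 = 2908
Net migration: Band 1 − 262 → 1447; Band 4 + 262 → 7474
→ [1447, 4441, 6278, 7474, 2908]
— Period 2 —
Births: 4441 * 0.154 = 684  |  6278 * 0.097 = 609 → 1293
Band 2: 1447 * 0.976 = 1412
Band 3: 4441 * 0.981 = 4357
Band 4: 6278 * 0.968 = 6077
Band 5: 7474 * 0.942 + 2908 * 0.437 = 7041 + 1271 = 8312
Net migration: Band 1 − 262 → 1031; Band 4 + 262 → 6339
→ [1031, 1412, 4357, 6339, 8312]

4357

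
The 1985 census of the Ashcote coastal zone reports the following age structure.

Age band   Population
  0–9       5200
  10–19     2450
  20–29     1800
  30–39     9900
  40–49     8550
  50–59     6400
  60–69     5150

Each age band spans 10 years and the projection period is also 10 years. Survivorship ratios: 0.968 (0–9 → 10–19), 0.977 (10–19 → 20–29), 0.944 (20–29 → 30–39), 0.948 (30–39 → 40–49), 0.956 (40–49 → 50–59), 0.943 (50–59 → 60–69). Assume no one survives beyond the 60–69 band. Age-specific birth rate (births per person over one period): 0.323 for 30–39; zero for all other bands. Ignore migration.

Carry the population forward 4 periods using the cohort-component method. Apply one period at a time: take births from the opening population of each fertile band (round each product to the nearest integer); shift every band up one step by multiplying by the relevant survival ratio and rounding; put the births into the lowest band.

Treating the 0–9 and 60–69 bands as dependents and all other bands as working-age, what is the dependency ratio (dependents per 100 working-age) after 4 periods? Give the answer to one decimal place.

After projecting period 1:
Births: 9900 × 0.323 = 3198
10–19: 5200 × 0.968 = 5034
20–29: 2450 × 0.977 = 2394
30–39: 1800 × 0.944 = 1699
40–49: 9900 × 0.948 = 9385
50–59: 8550 × 0.956 = 8174
60–69: 6400 × 0.943 = 6035
End of period: [3198, 5034, 2394, 1699, 9385, 8174, 6035]
After projecting period 2:
Births: 1699 × 0.323 = 549
10–19: 3198 × 0.968 = 3096
20–29: 5034 × 0.977 = 4918
30–39: 2394 × 0.944 = 2260
40–49: 1699 × 0.948 = 1611
50–59: 9385 × 0.956 = 8972
60–69: 8174 × 0.943 = 7708
End of period: [549, 3096, 4918, 2260, 1611, 8972, 7708]
After projecting period 3:
Births: 2260 × 0.323 = 730
10–19: 549 × 0.968 = 531
20–29: 3096 × 0.977 = 3025
30–39: 4918 × 0.944 = 4643
40–49: 2260 × 0.948 = 2142
50–59: 1611 × 0.956 = 1540
60–69: 8972 × 0.943 = 8461
End of period: [730, 531, 3025, 4643, 2142, 1540, 8461]
After projecting period 4:
Births: 4643 × 0.323 = 1500
10–19: 730 × 0.968 = 707
20–29: 531 × 0.977 = 519
30–39: 3025 × 0.944 = 2856
40–49: 4643 × 0.948 = 4402
50–59: 2142 × 0.956 = 2048
60–69: 1540 × 0.943 = 1452
End of period: [1500, 707, 519, 2856, 4402, 2048, 1452]
Dependents (band 0–9 + band 60–69) = 1500 + 1452 = 2952; working-age = 10532; ratio = 2952/10532 × 100 = 28.0

28.0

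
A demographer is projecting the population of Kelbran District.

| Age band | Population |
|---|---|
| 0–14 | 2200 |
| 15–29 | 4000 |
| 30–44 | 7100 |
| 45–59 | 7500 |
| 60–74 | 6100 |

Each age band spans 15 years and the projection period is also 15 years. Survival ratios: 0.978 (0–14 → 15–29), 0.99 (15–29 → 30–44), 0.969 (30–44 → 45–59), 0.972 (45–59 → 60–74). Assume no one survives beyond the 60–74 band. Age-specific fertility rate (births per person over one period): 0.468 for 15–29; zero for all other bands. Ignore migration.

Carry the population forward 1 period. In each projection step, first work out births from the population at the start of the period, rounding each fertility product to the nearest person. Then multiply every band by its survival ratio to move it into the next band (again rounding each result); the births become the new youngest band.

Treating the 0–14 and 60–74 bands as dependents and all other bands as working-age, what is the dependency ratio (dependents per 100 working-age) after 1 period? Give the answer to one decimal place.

70.5

(Bands numbered youngest = 1 to oldest = 5.)
[period 1]
Births: 4000 × 0.468 = 1872
Band 2: 2200 × 0.978 = 2152
Band 3: 4000 × 0.99 = 3960
Band 4: 7100 × 0.969 = 6880
Band 5: 7500 × 0.972 = 7290
Giving 1872 / 2152 / 3960 / 6880 / 7290.
Dependents (band 0–14 + band 60–74) = 1872 + 7290 = 9162; working-age = 12992; ratio = 9162/12992 × 100 = 70.5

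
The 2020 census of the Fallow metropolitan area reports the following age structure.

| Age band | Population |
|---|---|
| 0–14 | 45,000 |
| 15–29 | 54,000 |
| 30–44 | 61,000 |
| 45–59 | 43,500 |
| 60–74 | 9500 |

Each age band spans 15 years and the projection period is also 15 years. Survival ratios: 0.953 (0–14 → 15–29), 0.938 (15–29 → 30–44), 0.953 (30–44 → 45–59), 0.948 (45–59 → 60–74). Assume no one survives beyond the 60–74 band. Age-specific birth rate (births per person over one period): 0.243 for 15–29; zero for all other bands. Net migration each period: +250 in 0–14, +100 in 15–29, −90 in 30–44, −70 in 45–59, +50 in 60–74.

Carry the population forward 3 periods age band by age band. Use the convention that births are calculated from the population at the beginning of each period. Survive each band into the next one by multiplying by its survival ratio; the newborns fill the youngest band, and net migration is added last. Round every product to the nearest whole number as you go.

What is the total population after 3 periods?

109554

[period 1]
Births: 54000 × 0.243 = 13122
15–29: 45000 × 0.953 = 42885
30–44: 54000 × 0.938 = 50652
45–59: 61000 × 0.953 = 58133
60–74: 43500 × 0.948 = 41238
Net migration: 0–14 + 250 → 13372; 15–29 + 100 → 42985; 30–44 − 90 → 50562; 45–59 − 70 → 58063; 60–74 + 50 → 41288
→ [13372, 42985, 50562, 58063, 41288]
[period 2]
Births: 42985 × 0.243 = 10445
15–29: 13372 × 0.953 = 12744
30–44: 42985 × 0.938 = 40320
45–59: 50562 × 0.953 = 48186
60–74: 58063 × 0.948 = 55044
Net migration: 0–14 + 250 → 10695; 15–29 + 100 → 12844; 30–44 − 90 → 40230; 45–59 − 70 → 48116; 60–74 + 50 → 55094
→ [10695, 12844, 40230, 48116, 55094]
[period 3]
Births: 12844 × 0.243 = 3121
15–29: 10695 × 0.953 = 10192
30–44: 12844 × 0.938 = 12048
45–59: 40230 × 0.953 = 38339
60–74: 48116 × 0.948 = 45614
Net migration: 0–14 + 250 → 3371; 15–29 + 100 → 10292; 30–44 − 90 → 11958; 45–59 − 70 → 38269; 60–74 + 50 → 45664
→ [3371, 10292, 11958, 38269, 45664]
Total after period 3: 3371 + 10292 + 11958 + 38269 + 45664 = 109554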